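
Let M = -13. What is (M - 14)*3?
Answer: -81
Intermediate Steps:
(M - 14)*3 = (-13 - 14)*3 = -27*3 = -81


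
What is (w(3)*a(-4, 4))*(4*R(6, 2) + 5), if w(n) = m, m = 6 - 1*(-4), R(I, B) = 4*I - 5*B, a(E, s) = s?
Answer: 2440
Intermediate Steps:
R(I, B) = -5*B + 4*I
m = 10 (m = 6 + 4 = 10)
w(n) = 10
(w(3)*a(-4, 4))*(4*R(6, 2) + 5) = (10*4)*(4*(-5*2 + 4*6) + 5) = 40*(4*(-10 + 24) + 5) = 40*(4*14 + 5) = 40*(56 + 5) = 40*61 = 2440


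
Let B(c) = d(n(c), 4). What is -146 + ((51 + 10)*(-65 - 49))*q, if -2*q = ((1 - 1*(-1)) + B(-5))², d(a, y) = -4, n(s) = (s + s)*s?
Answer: 13762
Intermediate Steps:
n(s) = 2*s² (n(s) = (2*s)*s = 2*s²)
B(c) = -4
q = -2 (q = -((1 - 1*(-1)) - 4)²/2 = -((1 + 1) - 4)²/2 = -(2 - 4)²/2 = -½*(-2)² = -½*4 = -2)
-146 + ((51 + 10)*(-65 - 49))*q = -146 + ((51 + 10)*(-65 - 49))*(-2) = -146 + (61*(-114))*(-2) = -146 - 6954*(-2) = -146 + 13908 = 13762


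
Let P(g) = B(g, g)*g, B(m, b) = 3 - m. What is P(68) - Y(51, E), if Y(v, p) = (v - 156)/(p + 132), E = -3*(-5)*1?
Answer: -30935/7 ≈ -4419.3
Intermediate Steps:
E = 15 (E = 15*1 = 15)
Y(v, p) = (-156 + v)/(132 + p)
P(g) = g*(3 - g) (P(g) = (3 - g)*g = g*(3 - g))
P(68) - Y(51, E) = 68*(3 - 1*68) - (-156 + 51)/(132 + 15) = 68*(3 - 68) - (-105)/147 = 68*(-65) - (-105)/147 = -4420 - 1*(-5/7) = -4420 + 5/7 = -30935/7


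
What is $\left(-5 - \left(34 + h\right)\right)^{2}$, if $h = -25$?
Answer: $196$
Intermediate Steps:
$\left(-5 - \left(34 + h\right)\right)^{2} = \left(-5 - 9\right)^{2} = \left(-14\right)^{2} = 196$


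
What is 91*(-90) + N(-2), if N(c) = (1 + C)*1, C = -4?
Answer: -8193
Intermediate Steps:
N(c) = -3 (N(c) = (1 - 4)*1 = -3*1 = -3)
91*(-90) + N(-2) = 91*(-90) - 3 = -8190 - 3 = -8193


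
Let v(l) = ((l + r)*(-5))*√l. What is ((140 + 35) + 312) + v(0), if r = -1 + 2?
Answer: 487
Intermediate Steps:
r = 1
v(l) = √l*(-5 - 5*l) (v(l) = ((l + 1)*(-5))*√l = ((1 + l)*(-5))*√l = (-5 - 5*l)*√l = √l*(-5 - 5*l))
((140 + 35) + 312) + v(0) = ((140 + 35) + 312) + 5*√0*(-1 - 1*0) = (175 + 312) + 5*0*(-1 + 0) = 487 + 5*0*(-1) = 487 + 0 = 487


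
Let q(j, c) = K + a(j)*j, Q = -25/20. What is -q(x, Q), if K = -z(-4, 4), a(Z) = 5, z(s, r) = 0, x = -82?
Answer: 410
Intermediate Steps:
Q = -5/4 (Q = -25*1/20 = -5/4 ≈ -1.2500)
K = 0 (K = -1*0 = 0)
q(j, c) = 5*j (q(j, c) = 0 + 5*j = 5*j)
-q(x, Q) = -5*(-82) = -1*(-410) = 410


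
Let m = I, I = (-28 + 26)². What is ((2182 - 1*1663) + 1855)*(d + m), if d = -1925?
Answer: -4560454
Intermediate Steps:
I = 4 (I = (-2)² = 4)
m = 4
((2182 - 1*1663) + 1855)*(d + m) = ((2182 - 1*1663) + 1855)*(-1925 + 4) = ((2182 - 1663) + 1855)*(-1921) = (519 + 1855)*(-1921) = 2374*(-1921) = -4560454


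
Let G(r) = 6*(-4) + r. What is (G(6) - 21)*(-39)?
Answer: 1521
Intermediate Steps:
G(r) = -24 + r
(G(6) - 21)*(-39) = ((-24 + 6) - 21)*(-39) = (-18 - 21)*(-39) = -39*(-39) = 1521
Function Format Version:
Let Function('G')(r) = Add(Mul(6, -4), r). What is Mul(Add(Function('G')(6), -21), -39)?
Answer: 1521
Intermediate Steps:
Function('G')(r) = Add(-24, r)
Mul(Add(Function('G')(6), -21), -39) = Mul(Add(Add(-24, 6), -21), -39) = Mul(Add(-18, -21), -39) = Mul(-39, -39) = 1521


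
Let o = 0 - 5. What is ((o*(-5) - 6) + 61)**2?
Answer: 6400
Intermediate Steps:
o = -5
((o*(-5) - 6) + 61)**2 = ((-5*(-5) - 6) + 61)**2 = ((25 - 6) + 61)**2 = (19 + 61)**2 = 80**2 = 6400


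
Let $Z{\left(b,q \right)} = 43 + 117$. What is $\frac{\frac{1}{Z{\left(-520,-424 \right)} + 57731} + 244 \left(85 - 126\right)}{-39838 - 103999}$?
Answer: $\frac{579141563}{8326867767} \approx 0.069551$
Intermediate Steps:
$Z{\left(b,q \right)} = 160$
$\frac{\frac{1}{Z{\left(-520,-424 \right)} + 57731} + 244 \left(85 - 126\right)}{-39838 - 103999} = \frac{\frac{1}{160 + 57731} + 244 \left(85 - 126\right)}{-39838 - 103999} = \frac{\frac{1}{57891} + 244 \left(-41\right)}{-143837} = \left(\frac{1}{57891} - 10004\right) \left(- \frac{1}{143837}\right) = \left(- \frac{579141563}{57891}\right) \left(- \frac{1}{143837}\right) = \frac{579141563}{8326867767}$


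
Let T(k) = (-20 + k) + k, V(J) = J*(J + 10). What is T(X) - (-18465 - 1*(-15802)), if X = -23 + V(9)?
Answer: 2939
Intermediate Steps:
V(J) = J*(10 + J)
X = 148 (X = -23 + 9*(10 + 9) = -23 + 9*19 = -23 + 171 = 148)
T(k) = -20 + 2*k
T(X) - (-18465 - 1*(-15802)) = (-20 + 2*148) - (-18465 - 1*(-15802)) = (-20 + 296) - (-18465 + 15802) = 276 - 1*(-2663) = 276 + 2663 = 2939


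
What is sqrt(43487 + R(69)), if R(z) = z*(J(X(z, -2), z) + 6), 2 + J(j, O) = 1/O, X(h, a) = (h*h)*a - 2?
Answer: 2*sqrt(10941) ≈ 209.20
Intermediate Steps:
X(h, a) = -2 + a*h**2 (X(h, a) = h**2*a - 2 = a*h**2 - 2 = -2 + a*h**2)
J(j, O) = -2 + 1/O
R(z) = z*(4 + 1/z) (R(z) = z*((-2 + 1/z) + 6) = z*(4 + 1/z))
sqrt(43487 + R(69)) = sqrt(43487 + (1 + 4*69)) = sqrt(43487 + (1 + 276)) = sqrt(43487 + 277) = sqrt(43764) = 2*sqrt(10941)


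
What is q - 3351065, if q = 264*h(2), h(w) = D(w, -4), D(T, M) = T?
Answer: -3350537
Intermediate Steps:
h(w) = w
q = 528 (q = 264*2 = 528)
q - 3351065 = 528 - 3351065 = -3350537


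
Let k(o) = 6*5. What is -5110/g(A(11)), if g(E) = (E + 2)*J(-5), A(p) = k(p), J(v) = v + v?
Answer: 511/32 ≈ 15.969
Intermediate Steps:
k(o) = 30
J(v) = 2*v
A(p) = 30
g(E) = -20 - 10*E (g(E) = (E + 2)*(2*(-5)) = (2 + E)*(-10) = -20 - 10*E)
-5110/g(A(11)) = -5110/(-20 - 10*30) = -5110/(-20 - 300) = -5110/(-320) = -5110*(-1/320) = 511/32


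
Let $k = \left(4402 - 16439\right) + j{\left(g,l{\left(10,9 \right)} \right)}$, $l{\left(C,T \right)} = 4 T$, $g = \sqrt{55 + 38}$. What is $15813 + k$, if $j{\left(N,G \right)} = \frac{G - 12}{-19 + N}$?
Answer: $\frac{252878}{67} - \frac{6 \sqrt{93}}{67} \approx 3773.4$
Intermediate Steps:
$g = \sqrt{93} \approx 9.6436$
$j{\left(N,G \right)} = \frac{-12 + G}{-19 + N}$
$k = -12037 + \frac{24}{-19 + \sqrt{93}}$ ($k = \left(4402 - 16439\right) + \frac{-12 + 4 \cdot 9}{-19 + \sqrt{93}} = -12037 + \frac{-12 + 36}{-19 + \sqrt{93}} = -12037 + \frac{1}{-19 + \sqrt{93}} \cdot 24 = -12037 + \frac{24}{-19 + \sqrt{93}} \approx -12040.0$)
$15813 + k = 15813 - \left(\frac{806593}{67} + \frac{6 \sqrt{93}}{67}\right) = \frac{252878}{67} - \frac{6 \sqrt{93}}{67}$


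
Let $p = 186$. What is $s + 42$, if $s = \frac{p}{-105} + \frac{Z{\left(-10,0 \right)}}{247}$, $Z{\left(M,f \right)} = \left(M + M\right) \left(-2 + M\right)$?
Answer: $\frac{356176}{8645} \approx 41.2$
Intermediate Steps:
$Z{\left(M,f \right)} = 2 M \left(-2 + M\right)$
$s = - \frac{6914}{8645}$ ($s = \frac{186}{-105} + \frac{2 \left(-10\right) \left(-2 - 10\right)}{247} = 186 \left(- \frac{1}{105}\right) + 2 \left(-10\right) \left(-12\right) \frac{1}{247} = - \frac{62}{35} + 240 \cdot \frac{1}{247} = - \frac{62}{35} + \frac{240}{247} = - \frac{6914}{8645} \approx -0.79977$)
$s + 42 = - \frac{6914}{8645} + 42 = \frac{356176}{8645}$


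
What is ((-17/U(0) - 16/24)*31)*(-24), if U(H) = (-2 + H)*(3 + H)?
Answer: -1612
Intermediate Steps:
((-17/U(0) - 16/24)*31)*(-24) = ((-17/(-6 + 0 + 0²) - 16/24)*31)*(-24) = ((-17/(-6 + 0 + 0) - 16*1/24)*31)*(-24) = ((-17/(-6) - ⅔)*31)*(-24) = ((-17*(-⅙) - ⅔)*31)*(-24) = ((17/6 - ⅔)*31)*(-24) = ((13/6)*31)*(-24) = (403/6)*(-24) = -1612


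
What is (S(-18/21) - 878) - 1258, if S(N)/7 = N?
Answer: -2142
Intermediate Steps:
S(N) = 7*N
(S(-18/21) - 878) - 1258 = (7*(-18/21) - 878) - 1258 = (7*(-18*1/21) - 878) - 1258 = (7*(-6/7) - 878) - 1258 = (-6 - 878) - 1258 = -884 - 1258 = -2142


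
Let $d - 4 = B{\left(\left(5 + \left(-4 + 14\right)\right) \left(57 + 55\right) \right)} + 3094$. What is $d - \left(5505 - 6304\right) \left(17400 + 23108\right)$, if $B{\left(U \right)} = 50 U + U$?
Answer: $32454670$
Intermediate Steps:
$B{\left(U \right)} = 51 U$
$d = 88778$ ($d = 4 + \left(51 \left(5 + \left(-4 + 14\right)\right) \left(57 + 55\right) + 3094\right) = 4 + \left(51 \left(5 + 10\right) 112 + 3094\right) = 4 + \left(51 \cdot 15 \cdot 112 + 3094\right) = 4 + \left(51 \cdot 1680 + 3094\right) = 4 + \left(85680 + 3094\right) = 4 + 88774 = 88778$)
$d - \left(5505 - 6304\right) \left(17400 + 23108\right) = 88778 - \left(5505 - 6304\right) \left(17400 + 23108\right) = 88778 - \left(-799\right) 40508 = 88778 - -32365892 = 88778 + 32365892 = 32454670$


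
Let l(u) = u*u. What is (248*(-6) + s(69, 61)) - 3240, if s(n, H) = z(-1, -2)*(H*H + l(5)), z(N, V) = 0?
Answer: -4728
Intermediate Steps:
l(u) = u²
s(n, H) = 0 (s(n, H) = 0*(H*H + 5²) = 0*(H² + 25) = 0*(25 + H²) = 0)
(248*(-6) + s(69, 61)) - 3240 = (248*(-6) + 0) - 3240 = (-1488 + 0) - 3240 = -1488 - 3240 = -4728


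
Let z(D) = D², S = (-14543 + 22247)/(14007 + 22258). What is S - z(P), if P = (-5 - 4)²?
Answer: -237926961/36265 ≈ -6560.8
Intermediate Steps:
S = 7704/36265 ≈ 0.21244
P = 81 (P = (-9)² = 81)
S - z(P) = 7704/36265 - 1*81² = 7704/36265 - 1*6561 = 7704/36265 - 6561 = -237926961/36265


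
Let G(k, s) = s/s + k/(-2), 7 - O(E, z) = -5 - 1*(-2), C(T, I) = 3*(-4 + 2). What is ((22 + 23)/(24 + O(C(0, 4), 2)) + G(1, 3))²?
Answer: 961/289 ≈ 3.3253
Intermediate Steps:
C(T, I) = -6 (C(T, I) = 3*(-2) = -6)
O(E, z) = 10 (O(E, z) = 7 - (-5 - 1*(-2)) = 7 - (-5 + 2) = 7 - 1*(-3) = 7 + 3 = 10)
G(k, s) = 1 - k/2 (G(k, s) = 1 + k*(-½) = 1 - k/2)
((22 + 23)/(24 + O(C(0, 4), 2)) + G(1, 3))² = ((22 + 23)/(24 + 10) + (1 - ½*1))² = (45/34 + (1 - ½))² = (45*(1/34) + ½)² = (45/34 + ½)² = (31/17)² = 961/289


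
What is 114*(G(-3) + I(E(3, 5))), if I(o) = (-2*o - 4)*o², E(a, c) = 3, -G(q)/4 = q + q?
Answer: -7524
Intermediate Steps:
G(q) = -8*q (G(q) = -4*(q + q) = -8*q)
I(o) = o²*(-4 - 2*o) (I(o) = (-4 - 2*o)*o² = o²*(-4 - 2*o))
114*(G(-3) + I(E(3, 5))) = 114*(-8*(-3) + 2*3²*(-2 - 1*3)) = 114*(24 + 2*9*(-2 - 3)) = 114*(24 + 2*9*(-5)) = 114*(24 - 90) = 114*(-66) = -7524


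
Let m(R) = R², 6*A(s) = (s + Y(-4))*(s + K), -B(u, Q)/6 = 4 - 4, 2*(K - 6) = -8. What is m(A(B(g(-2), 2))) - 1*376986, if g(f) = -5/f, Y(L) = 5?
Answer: -3392849/9 ≈ -3.7698e+5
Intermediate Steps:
K = 2 (K = 6 + (½)*(-8) = 6 - 4 = 2)
B(u, Q) = 0 (B(u, Q) = -6*(4 - 4) = -6*0 = 0)
A(s) = (2 + s)*(5 + s)/6 (A(s) = ((s + 5)*(s + 2))/6 = ((5 + s)*(2 + s))/6 = ((2 + s)*(5 + s))/6 = (2 + s)*(5 + s)/6)
m(A(B(g(-2), 2))) - 1*376986 = (5/3 + (⅙)*0² + (7/6)*0)² - 1*376986 = (5/3 + (⅙)*0 + 0)² - 376986 = (5/3 + 0 + 0)² - 376986 = (5/3)² - 376986 = 25/9 - 376986 = -3392849/9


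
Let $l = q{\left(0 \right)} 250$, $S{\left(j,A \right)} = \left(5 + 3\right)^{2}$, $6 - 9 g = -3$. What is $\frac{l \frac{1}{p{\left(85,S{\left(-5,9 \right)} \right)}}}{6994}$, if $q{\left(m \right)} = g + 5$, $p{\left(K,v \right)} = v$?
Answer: $\frac{375}{111904} \approx 0.0033511$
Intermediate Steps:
$g = 1$ ($g = \frac{2}{3} - - \frac{1}{3} = \frac{2}{3} + \frac{1}{3} = 1$)
$S{\left(j,A \right)} = 64$ ($S{\left(j,A \right)} = 8^{2} = 64$)
$q{\left(m \right)} = 6$ ($q{\left(m \right)} = 1 + 5 = 6$)
$l = 1500$ ($l = 6 \cdot 250 = 1500$)
$\frac{l \frac{1}{p{\left(85,S{\left(-5,9 \right)} \right)}}}{6994} = \frac{1500 \cdot \frac{1}{64}}{6994} = 1500 \cdot \frac{1}{64} \cdot \frac{1}{6994} = \frac{375}{16} \cdot \frac{1}{6994} = \frac{375}{111904}$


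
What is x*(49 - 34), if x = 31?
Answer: 465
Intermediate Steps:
x*(49 - 34) = 31*(49 - 34) = 31*15 = 465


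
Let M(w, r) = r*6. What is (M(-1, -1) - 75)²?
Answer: 6561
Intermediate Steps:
M(w, r) = 6*r
(M(-1, -1) - 75)² = (6*(-1) - 75)² = (-6 - 75)² = (-81)² = 6561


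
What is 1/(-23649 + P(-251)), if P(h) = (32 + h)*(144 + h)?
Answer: -1/216 ≈ -0.0046296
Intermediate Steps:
1/(-23649 + P(-251)) = 1/(-23649 + (4608 + (-251)² + 176*(-251))) = 1/(-23649 + (4608 + 63001 - 44176)) = 1/(-23649 + 23433) = 1/(-216) = -1/216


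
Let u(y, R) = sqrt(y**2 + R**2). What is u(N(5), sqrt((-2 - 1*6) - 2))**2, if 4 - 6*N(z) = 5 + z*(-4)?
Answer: 1/36 ≈ 0.027778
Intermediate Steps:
N(z) = -1/6 + 2*z/3 (N(z) = 2/3 - (5 + z*(-4))/6 = 2/3 - (5 - 4*z)/6 = 2/3 + (-5/6 + 2*z/3) = -1/6 + 2*z/3)
u(y, R) = sqrt(R**2 + y**2)
u(N(5), sqrt((-2 - 1*6) - 2))**2 = (sqrt((sqrt((-2 - 1*6) - 2))**2 + (-1/6 + (2/3)*5)**2))**2 = (sqrt((sqrt((-2 - 6) - 2))**2 + (-1/6 + 10/3)**2))**2 = (sqrt((sqrt(-8 - 2))**2 + (19/6)**2))**2 = (sqrt((sqrt(-10))**2 + 361/36))**2 = (sqrt((I*sqrt(10))**2 + 361/36))**2 = (sqrt(-10 + 361/36))**2 = (sqrt(1/36))**2 = (1/6)**2 = 1/36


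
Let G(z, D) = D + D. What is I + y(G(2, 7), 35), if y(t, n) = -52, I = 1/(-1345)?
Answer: -69941/1345 ≈ -52.001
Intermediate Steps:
I = -1/1345 ≈ -0.00074349
G(z, D) = 2*D
I + y(G(2, 7), 35) = -1/1345 - 52 = -69941/1345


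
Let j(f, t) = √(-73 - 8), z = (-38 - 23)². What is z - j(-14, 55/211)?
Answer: 3721 - 9*I ≈ 3721.0 - 9.0*I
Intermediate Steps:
z = 3721 (z = (-61)² = 3721)
j(f, t) = 9*I (j(f, t) = √(-81) = 9*I)
z - j(-14, 55/211) = 3721 - 9*I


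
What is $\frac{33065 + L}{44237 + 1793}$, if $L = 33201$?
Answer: $\frac{33133}{23015} \approx 1.4396$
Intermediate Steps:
$\frac{33065 + L}{44237 + 1793} = \frac{33065 + 33201}{44237 + 1793} = \frac{66266}{46030} = 66266 \cdot \frac{1}{46030} = \frac{33133}{23015}$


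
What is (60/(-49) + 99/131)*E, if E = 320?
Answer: -962880/6419 ≈ -150.00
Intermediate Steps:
(60/(-49) + 99/131)*E = (60/(-49) + 99/131)*320 = (60*(-1/49) + 99*(1/131))*320 = (-60/49 + 99/131)*320 = -3009/6419*320 = -962880/6419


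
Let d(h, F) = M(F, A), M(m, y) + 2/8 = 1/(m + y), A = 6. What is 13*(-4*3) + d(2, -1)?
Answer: -3121/20 ≈ -156.05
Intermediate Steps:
M(m, y) = -¼ + 1/(m + y)
d(h, F) = (-2 - F)/(4*(6 + F)) (d(h, F) = (4 - F - 1*6)/(4*(F + 6)) = (4 - F - 6)/(4*(6 + F)) = (-2 - F)/(4*(6 + F)))
13*(-4*3) + d(2, -1) = 13*(-4*3) + (-2 - 1*(-1))/(4*(6 - 1)) = 13*(-12) + (¼)*(-2 + 1)/5 = -156 + (¼)*(⅕)*(-1) = -156 - 1/20 = -3121/20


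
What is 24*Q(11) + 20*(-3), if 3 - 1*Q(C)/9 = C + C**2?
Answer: -27924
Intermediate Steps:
Q(C) = 27 - 9*C - 9*C**2 (Q(C) = 27 - 9*(C + C**2) = 27 + (-9*C - 9*C**2) = 27 - 9*C - 9*C**2)
24*Q(11) + 20*(-3) = 24*(27 - 9*11 - 9*11**2) + 20*(-3) = 24*(27 - 99 - 9*121) - 60 = 24*(27 - 99 - 1089) - 60 = 24*(-1161) - 60 = -27864 - 60 = -27924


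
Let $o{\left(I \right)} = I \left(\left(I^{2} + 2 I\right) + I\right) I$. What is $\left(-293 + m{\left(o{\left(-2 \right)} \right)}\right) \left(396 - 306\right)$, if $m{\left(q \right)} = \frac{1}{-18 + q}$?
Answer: $- \frac{342855}{13} \approx -26373.0$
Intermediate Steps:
$o{\left(I \right)} = I^{2} \left(I^{2} + 3 I\right)$ ($o{\left(I \right)} = I \left(I^{2} + 3 I\right) I = I^{2} \left(I^{2} + 3 I\right)$)
$\left(-293 + m{\left(o{\left(-2 \right)} \right)}\right) \left(396 - 306\right) = \left(-293 + \frac{1}{-18 + \left(-2\right)^{3} \left(3 - 2\right)}\right) \left(396 - 306\right) = \left(-293 + \frac{1}{-18 - 8}\right) 90 = \left(-293 + \frac{1}{-26}\right) 90 = \left(-293 - \frac{1}{26}\right) 90 = \left(- \frac{7619}{26}\right) 90 = - \frac{342855}{13}$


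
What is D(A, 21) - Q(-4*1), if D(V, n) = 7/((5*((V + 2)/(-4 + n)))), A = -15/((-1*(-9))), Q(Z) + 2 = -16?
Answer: 447/5 ≈ 89.400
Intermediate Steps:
Q(Z) = -18 (Q(Z) = -2 - 16 = -18)
A = -5/3 (A = -15/9 = -15*⅑ = -5/3 ≈ -1.6667)
D(V, n) = 7*(-4 + n)/(5*(2 + V)) (D(V, n) = 7/((5*((2 + V)/(-4 + n)))) = 7/((5*(2 + V)/(-4 + n))) = 7*((-4 + n)/(5*(2 + V))) = 7*(-4 + n)/(5*(2 + V)))
D(A, 21) - Q(-4*1) = 7*(-4 + 21)/(5*(2 - 5/3)) - 1*(-18) = (7/5)*17/(⅓) + 18 = (7/5)*3*17 + 18 = 357/5 + 18 = 447/5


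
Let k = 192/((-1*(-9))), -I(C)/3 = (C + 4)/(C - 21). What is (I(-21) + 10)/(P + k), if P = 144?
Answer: 369/6944 ≈ 0.053139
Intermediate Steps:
I(C) = -3*(4 + C)/(-21 + C) (I(C) = -3*(C + 4)/(C - 21) = -3*(4 + C)/(-21 + C))
k = 64/3 (k = 192/9 = 192*(1/9) = 64/3 ≈ 21.333)
(I(-21) + 10)/(P + k) = (3*(-4 - 1*(-21))/(-21 - 21) + 10)/(144 + 64/3) = (3*(-4 + 21)/(-42) + 10)/(496/3) = (3*(-1/42)*17 + 10)*(3/496) = (-17/14 + 10)*(3/496) = (123/14)*(3/496) = 369/6944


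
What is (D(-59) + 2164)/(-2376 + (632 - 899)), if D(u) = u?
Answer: -2105/2643 ≈ -0.79644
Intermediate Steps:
(D(-59) + 2164)/(-2376 + (632 - 899)) = (-59 + 2164)/(-2376 + (632 - 899)) = 2105/(-2376 - 267) = 2105/(-2643) = 2105*(-1/2643) = -2105/2643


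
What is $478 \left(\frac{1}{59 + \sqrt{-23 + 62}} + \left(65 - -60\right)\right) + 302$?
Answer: $\frac{103363593}{1721} - \frac{239 \sqrt{39}}{1721} \approx 60059.0$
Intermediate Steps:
$478 \left(\frac{1}{59 + \sqrt{-23 + 62}} + \left(65 - -60\right)\right) + 302 = 478 \left(\frac{1}{59 + \sqrt{39}} + \left(65 + 60\right)\right) + 302 = 478 \left(\frac{1}{59 + \sqrt{39}} + 125\right) + 302 = 478 \left(125 + \frac{1}{59 + \sqrt{39}}\right) + 302 = \left(59750 + \frac{478}{59 + \sqrt{39}}\right) + 302 = 60052 + \frac{478}{59 + \sqrt{39}}$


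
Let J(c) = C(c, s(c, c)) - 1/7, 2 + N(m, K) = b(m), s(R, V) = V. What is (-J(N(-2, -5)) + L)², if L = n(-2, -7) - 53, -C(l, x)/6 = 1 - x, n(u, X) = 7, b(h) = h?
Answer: 12321/49 ≈ 251.45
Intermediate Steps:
C(l, x) = -6 + 6*x (C(l, x) = -6*(1 - x) = -6 + 6*x)
N(m, K) = -2 + m
J(c) = -43/7 + 6*c (J(c) = (-6 + 6*c) - 1/7 = (-6 + 6*c) - 1*⅐ = (-6 + 6*c) - ⅐ = -43/7 + 6*c)
L = -46 (L = 7 - 53 = -46)
(-J(N(-2, -5)) + L)² = (-(-43/7 + 6*(-2 - 2)) - 46)² = (-(-43/7 + 6*(-4)) - 46)² = (-(-43/7 - 24) - 46)² = (-1*(-211/7) - 46)² = (211/7 - 46)² = (-111/7)² = 12321/49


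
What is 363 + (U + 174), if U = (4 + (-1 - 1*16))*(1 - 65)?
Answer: 1369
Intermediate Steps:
U = 832 (U = (4 + (-1 - 16))*(-64) = (4 - 17)*(-64) = -13*(-64) = 832)
363 + (U + 174) = 363 + (832 + 174) = 363 + 1006 = 1369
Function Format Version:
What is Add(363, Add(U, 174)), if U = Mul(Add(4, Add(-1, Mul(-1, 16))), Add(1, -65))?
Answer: 1369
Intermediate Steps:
U = 832 (U = Mul(Add(4, Add(-1, -16)), -64) = Mul(Add(4, -17), -64) = Mul(-13, -64) = 832)
Add(363, Add(U, 174)) = Add(363, Add(832, 174)) = Add(363, 1006) = 1369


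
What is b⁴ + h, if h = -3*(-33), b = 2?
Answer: 115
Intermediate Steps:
h = 99
b⁴ + h = 2⁴ + 99 = 16 + 99 = 115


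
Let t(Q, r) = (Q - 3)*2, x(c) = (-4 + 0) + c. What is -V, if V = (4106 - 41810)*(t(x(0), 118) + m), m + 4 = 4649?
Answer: 174607224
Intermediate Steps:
m = 4645 (m = -4 + 4649 = 4645)
x(c) = -4 + c
t(Q, r) = -6 + 2*Q (t(Q, r) = (-3 + Q)*2 = -6 + 2*Q)
V = -174607224 (V = (4106 - 41810)*((-6 + 2*(-4 + 0)) + 4645) = -37704*((-6 + 2*(-4)) + 4645) = -37704*((-6 - 8) + 4645) = -37704*(-14 + 4645) = -37704*4631 = -174607224)
-V = -1*(-174607224) = 174607224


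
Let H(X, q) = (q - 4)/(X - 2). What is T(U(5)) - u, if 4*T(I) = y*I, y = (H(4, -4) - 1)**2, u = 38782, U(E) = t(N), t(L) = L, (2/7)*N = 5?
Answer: -309381/8 ≈ -38673.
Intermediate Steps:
N = 35/2 (N = (7/2)*5 = 35/2 ≈ 17.500)
U(E) = 35/2
H(X, q) = (-4 + q)/(-2 + X)
y = 25 (y = ((-4 - 4)/(-2 + 4) - 1)**2 = (-8/2 - 1)**2 = ((1/2)*(-8) - 1)**2 = (-4 - 1)**2 = (-5)**2 = 25)
T(I) = 25*I/4 (T(I) = (25*I)/4 = 25*I/4)
T(U(5)) - u = (25/4)*(35/2) - 1*38782 = 875/8 - 38782 = -309381/8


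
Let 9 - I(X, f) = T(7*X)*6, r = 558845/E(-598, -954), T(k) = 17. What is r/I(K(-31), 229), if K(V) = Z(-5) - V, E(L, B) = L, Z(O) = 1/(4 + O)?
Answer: 558845/55614 ≈ 10.049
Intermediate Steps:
K(V) = -1 - V (K(V) = 1/(4 - 5) - V = 1/(-1) - V = -1 - V)
r = -558845/598 (r = 558845/(-598) = 558845*(-1/598) = -558845/598 ≈ -934.52)
I(X, f) = -93 (I(X, f) = 9 - 17*6 = 9 - 1*102 = 9 - 102 = -93)
r/I(K(-31), 229) = -558845/598/(-93) = -558845/598*(-1/93) = 558845/55614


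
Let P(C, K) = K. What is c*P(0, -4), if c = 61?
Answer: -244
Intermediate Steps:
c*P(0, -4) = 61*(-4) = -244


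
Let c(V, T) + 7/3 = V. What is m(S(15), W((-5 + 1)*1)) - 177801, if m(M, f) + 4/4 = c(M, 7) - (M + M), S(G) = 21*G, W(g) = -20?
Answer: -534358/3 ≈ -1.7812e+5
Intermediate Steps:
c(V, T) = -7/3 + V
m(M, f) = -10/3 - M (m(M, f) = -1 + ((-7/3 + M) - (M + M)) = -1 + ((-7/3 + M) - 2*M) = -1 + (-7/3 - M) = -10/3 - M)
m(S(15), W((-5 + 1)*1)) - 177801 = (-10/3 - 21*15) - 177801 = (-10/3 - 1*315) - 177801 = (-10/3 - 315) - 177801 = -955/3 - 177801 = -534358/3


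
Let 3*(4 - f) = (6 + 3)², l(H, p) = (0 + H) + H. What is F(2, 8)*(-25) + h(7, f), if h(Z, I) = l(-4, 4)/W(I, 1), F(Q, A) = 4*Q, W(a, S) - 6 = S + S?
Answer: -201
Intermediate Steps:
W(a, S) = 6 + 2*S (W(a, S) = 6 + (S + S) = 6 + 2*S)
l(H, p) = 2*H (l(H, p) = H + H = 2*H)
f = -23 (f = 4 - (6 + 3)²/3 = 4 - ⅓*9² = 4 - ⅓*81 = 4 - 27 = -23)
h(Z, I) = -1 (h(Z, I) = (2*(-4))/(6 + 2*1) = -8/(6 + 2) = -8/8 = -8*⅛ = -1)
F(2, 8)*(-25) + h(7, f) = (4*2)*(-25) - 1 = 8*(-25) - 1 = -200 - 1 = -201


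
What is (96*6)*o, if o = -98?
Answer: -56448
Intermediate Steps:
(96*6)*o = (96*6)*(-98) = 576*(-98) = -56448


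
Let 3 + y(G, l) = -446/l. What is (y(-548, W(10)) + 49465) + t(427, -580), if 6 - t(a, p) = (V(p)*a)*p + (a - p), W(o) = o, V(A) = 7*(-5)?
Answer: -43098418/5 ≈ -8.6197e+6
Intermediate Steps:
V(A) = -35
t(a, p) = 6 + p - a + 35*a*p (t(a, p) = 6 - ((-35*a)*p + (a - p)) = 6 - (-35*a*p + (a - p)) = 6 - (a - p - 35*a*p) = 6 + (p - a + 35*a*p) = 6 + p - a + 35*a*p)
y(G, l) = -3 - 446/l
(y(-548, W(10)) + 49465) + t(427, -580) = ((-3 - 446/10) + 49465) + (6 - 580 - 1*427 + 35*427*(-580)) = ((-3 - 446*⅒) + 49465) + (6 - 580 - 427 - 8668100) = ((-3 - 223/5) + 49465) - 8669101 = (-238/5 + 49465) - 8669101 = 247087/5 - 8669101 = -43098418/5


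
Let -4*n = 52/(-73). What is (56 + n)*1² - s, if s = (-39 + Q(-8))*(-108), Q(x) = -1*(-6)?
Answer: -256071/73 ≈ -3507.8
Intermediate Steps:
n = 13/73 (n = -13/(-73) = -13*(-1)/73 = -¼*(-52/73) = 13/73 ≈ 0.17808)
Q(x) = 6
s = 3564 (s = (-39 + 6)*(-108) = -33*(-108) = 3564)
(56 + n)*1² - s = (56 + 13/73)*1² - 1*3564 = (4101/73)*1 - 3564 = 4101/73 - 3564 = -256071/73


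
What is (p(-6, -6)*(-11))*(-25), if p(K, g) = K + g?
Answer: -3300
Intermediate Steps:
(p(-6, -6)*(-11))*(-25) = ((-6 - 6)*(-11))*(-25) = -12*(-11)*(-25) = 132*(-25) = -3300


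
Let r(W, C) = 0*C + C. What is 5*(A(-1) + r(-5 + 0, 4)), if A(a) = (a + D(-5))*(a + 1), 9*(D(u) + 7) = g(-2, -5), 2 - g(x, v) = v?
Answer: 20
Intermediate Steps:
g(x, v) = 2 - v
D(u) = -56/9 (D(u) = -7 + (2 - 1*(-5))/9 = -7 + (2 + 5)/9 = -7 + (⅑)*7 = -7 + 7/9 = -56/9)
r(W, C) = C (r(W, C) = 0 + C = C)
A(a) = (1 + a)*(-56/9 + a) (A(a) = (a - 56/9)*(a + 1) = (-56/9 + a)*(1 + a) = (1 + a)*(-56/9 + a))
5*(A(-1) + r(-5 + 0, 4)) = 5*((-56/9 + (-1)² - 47/9*(-1)) + 4) = 5*((-56/9 + 1 + 47/9) + 4) = 5*(0 + 4) = 5*4 = 20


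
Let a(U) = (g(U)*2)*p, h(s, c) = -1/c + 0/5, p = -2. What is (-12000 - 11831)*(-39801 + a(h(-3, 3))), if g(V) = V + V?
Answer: 2845302245/3 ≈ 9.4843e+8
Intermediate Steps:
g(V) = 2*V
h(s, c) = -1/c (h(s, c) = -1/c + 0*(⅕) = -1/c + 0 = -1/c)
a(U) = -8*U (a(U) = ((2*U)*2)*(-2) = (4*U)*(-2) = -8*U)
(-12000 - 11831)*(-39801 + a(h(-3, 3))) = (-12000 - 11831)*(-39801 - (-8)/3) = -23831*(-39801 - (-8)/3) = -23831*(-39801 - 8*(-⅓)) = -23831*(-39801 + 8/3) = -23831*(-119395/3) = 2845302245/3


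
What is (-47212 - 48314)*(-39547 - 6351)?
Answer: 4384452348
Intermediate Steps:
(-47212 - 48314)*(-39547 - 6351) = -95526*(-45898) = 4384452348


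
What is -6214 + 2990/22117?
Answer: -137432048/22117 ≈ -6213.9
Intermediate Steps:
-6214 + 2990/22117 = -137432048/22117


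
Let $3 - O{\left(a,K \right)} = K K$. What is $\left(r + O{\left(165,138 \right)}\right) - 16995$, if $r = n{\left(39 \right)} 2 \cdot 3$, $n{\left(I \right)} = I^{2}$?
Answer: $-26910$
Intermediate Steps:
$O{\left(a,K \right)} = 3 - K^{2}$ ($O{\left(a,K \right)} = 3 - K K = 3 - K^{2}$)
$r = 9126$ ($r = 39^{2} \cdot 2 \cdot 3 = 1521 \cdot 6 = 9126$)
$\left(r + O{\left(165,138 \right)}\right) - 16995 = \left(9126 + \left(3 - 138^{2}\right)\right) - 16995 = \left(9126 + \left(3 - 19044\right)\right) - 16995 = \left(9126 - 19041\right) - 16995 = -9915 - 16995 = -26910$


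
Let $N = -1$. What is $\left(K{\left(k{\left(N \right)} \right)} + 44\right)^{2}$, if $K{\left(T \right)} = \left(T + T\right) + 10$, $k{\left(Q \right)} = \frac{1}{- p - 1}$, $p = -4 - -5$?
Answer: $2809$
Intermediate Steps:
$p = 1$ ($p = -4 + 5 = 1$)
$k{\left(Q \right)} = - \frac{1}{2}$ ($k{\left(Q \right)} = \frac{1}{\left(-1\right) 1 - 1} = \frac{1}{-1 - 1} = \frac{1}{-2} = - \frac{1}{2}$)
$K{\left(T \right)} = 10 + 2 T$ ($K{\left(T \right)} = 2 T + 10 = 10 + 2 T$)
$\left(K{\left(k{\left(N \right)} \right)} + 44\right)^{2} = \left(\left(10 + 2 \left(- \frac{1}{2}\right)\right) + 44\right)^{2} = \left(\left(10 - 1\right) + 44\right)^{2} = \left(9 + 44\right)^{2} = 53^{2} = 2809$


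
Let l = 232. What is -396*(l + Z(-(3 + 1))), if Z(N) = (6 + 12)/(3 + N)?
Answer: -84744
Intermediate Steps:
Z(N) = 18/(3 + N)
-396*(l + Z(-(3 + 1))) = -396*(232 + 18/(3 - (3 + 1))) = -396*(232 + 18/(3 - 1*4)) = -396*(232 + 18/(3 - 4)) = -396*(232 + 18/(-1)) = -396*(232 + 18*(-1)) = -396*(232 - 18) = -396*214 = -84744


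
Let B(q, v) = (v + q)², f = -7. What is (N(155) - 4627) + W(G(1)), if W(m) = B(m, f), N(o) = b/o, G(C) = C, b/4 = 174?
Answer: -710909/155 ≈ -4586.5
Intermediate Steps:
b = 696 (b = 4*174 = 696)
N(o) = 696/o
B(q, v) = (q + v)²
W(m) = (-7 + m)² (W(m) = (m - 7)² = (-7 + m)²)
(N(155) - 4627) + W(G(1)) = (696/155 - 4627) + (-7 + 1)² = (696*(1/155) - 4627) + (-6)² = (696/155 - 4627) + 36 = -716489/155 + 36 = -710909/155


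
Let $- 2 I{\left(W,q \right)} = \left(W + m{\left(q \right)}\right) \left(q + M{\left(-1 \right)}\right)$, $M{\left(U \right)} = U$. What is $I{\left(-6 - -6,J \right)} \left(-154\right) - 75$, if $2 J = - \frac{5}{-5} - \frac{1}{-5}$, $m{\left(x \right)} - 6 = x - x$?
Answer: $- \frac{1299}{5} \approx -259.8$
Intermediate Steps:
$m{\left(x \right)} = 6$ ($m{\left(x \right)} = 6 + \left(x - x\right) = 6 + 0 = 6$)
$J = \frac{3}{5}$ ($J = \frac{- \frac{5}{-5} - \frac{1}{-5}}{2} = \frac{\left(-5\right) \left(- \frac{1}{5}\right) - - \frac{1}{5}}{2} = \frac{1 + \frac{1}{5}}{2} = \frac{1}{2} \cdot \frac{6}{5} = \frac{3}{5} \approx 0.6$)
$I{\left(W,q \right)} = - \frac{\left(-1 + q\right) \left(6 + W\right)}{2}$ ($I{\left(W,q \right)} = - \frac{\left(W + 6\right) \left(q - 1\right)}{2} = - \frac{\left(6 + W\right) \left(-1 + q\right)}{2} = - \frac{\left(-1 + q\right) \left(6 + W\right)}{2}$)
$I{\left(-6 - -6,J \right)} \left(-154\right) - 75 = \left(3 + \frac{-6 - -6}{2} - \frac{9}{5} - \frac{1}{2} \left(-6 - -6\right) \frac{3}{5}\right) \left(-154\right) - 75 = \left(3 + \frac{-6 + 6}{2} - \frac{9}{5} - \frac{1}{2} \left(-6 + 6\right) \frac{3}{5}\right) \left(-154\right) - 75 = \left(3 + \frac{1}{2} \cdot 0 - \frac{9}{5} - 0 \cdot \frac{3}{5}\right) \left(-154\right) - 75 = \left(3 + 0 - \frac{9}{5} + 0\right) \left(-154\right) - 75 = \frac{6}{5} \left(-154\right) - 75 = - \frac{924}{5} - 75 = - \frac{1299}{5}$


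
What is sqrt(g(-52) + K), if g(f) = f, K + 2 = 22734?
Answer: 18*sqrt(70) ≈ 150.60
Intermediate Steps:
K = 22732 (K = -2 + 22734 = 22732)
sqrt(g(-52) + K) = sqrt(-52 + 22732) = sqrt(22680) = 18*sqrt(70)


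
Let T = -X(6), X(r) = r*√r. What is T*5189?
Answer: -31134*√6 ≈ -76262.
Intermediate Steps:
X(r) = r^(3/2)
T = -6*√6 (T = -6^(3/2) = -6*√6 ≈ -14.697)
T*5189 = -6*√6*5189 = -31134*√6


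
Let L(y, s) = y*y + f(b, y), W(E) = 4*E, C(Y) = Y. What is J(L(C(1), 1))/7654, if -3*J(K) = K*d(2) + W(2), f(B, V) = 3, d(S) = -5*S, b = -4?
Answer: 16/11481 ≈ 0.0013936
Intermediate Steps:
L(y, s) = 3 + y² (L(y, s) = y*y + 3 = y² + 3 = 3 + y²)
J(K) = -8/3 + 10*K/3 (J(K) = -(K*(-5*2) + 4*2)/3 = -(K*(-10) + 8)/3 = -(-10*K + 8)/3 = -(8 - 10*K)/3 = -8/3 + 10*K/3)
J(L(C(1), 1))/7654 = (-8/3 + 10*(3 + 1²)/3)/7654 = (-8/3 + 10*(3 + 1)/3)*(1/7654) = (-8/3 + (10/3)*4)*(1/7654) = (-8/3 + 40/3)*(1/7654) = (32/3)*(1/7654) = 16/11481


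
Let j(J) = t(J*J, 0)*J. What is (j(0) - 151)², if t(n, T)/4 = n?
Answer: 22801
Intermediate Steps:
t(n, T) = 4*n
j(J) = 4*J³ (j(J) = (4*(J*J))*J = (4*J²)*J = 4*J³)
(j(0) - 151)² = (4*0³ - 151)² = (4*0 - 151)² = (0 - 151)² = (-151)² = 22801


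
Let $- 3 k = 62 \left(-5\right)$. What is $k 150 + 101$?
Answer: $15601$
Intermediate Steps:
$k = \frac{310}{3}$ ($k = - \frac{62 \left(-5\right)}{3} = \left(- \frac{1}{3}\right) \left(-310\right) = \frac{310}{3} \approx 103.33$)
$k 150 + 101 = \frac{310}{3} \cdot 150 + 101 = 15500 + 101 = 15601$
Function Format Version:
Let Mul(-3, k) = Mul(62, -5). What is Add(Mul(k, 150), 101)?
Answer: 15601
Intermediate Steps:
k = Rational(310, 3) (k = Mul(Rational(-1, 3), Mul(62, -5)) = Mul(Rational(-1, 3), -310) = Rational(310, 3) ≈ 103.33)
Add(Mul(k, 150), 101) = Add(Mul(Rational(310, 3), 150), 101) = Add(15500, 101) = 15601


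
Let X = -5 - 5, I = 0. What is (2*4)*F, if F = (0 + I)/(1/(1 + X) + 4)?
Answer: 0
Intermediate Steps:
X = -10
F = 0 (F = (0 + 0)/(1/(1 - 10) + 4) = 0/(1/(-9) + 4) = 0/(-⅑ + 4) = 0/(35/9) = 0*(9/35) = 0)
(2*4)*F = (2*4)*0 = 8*0 = 0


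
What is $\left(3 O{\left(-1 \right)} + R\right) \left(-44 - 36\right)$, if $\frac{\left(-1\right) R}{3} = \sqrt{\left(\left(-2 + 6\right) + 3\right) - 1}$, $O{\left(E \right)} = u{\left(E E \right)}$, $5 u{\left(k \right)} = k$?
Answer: $-48 + 240 \sqrt{6} \approx 539.88$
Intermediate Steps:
$u{\left(k \right)} = \frac{k}{5}$
$O{\left(E \right)} = \frac{E^{2}}{5}$ ($O{\left(E \right)} = \frac{E E}{5} = \frac{E^{2}}{5}$)
$R = - 3 \sqrt{6}$ ($R = - 3 \sqrt{\left(\left(-2 + 6\right) + 3\right) - 1} = - 3 \sqrt{\left(4 + 3\right) - 1} = - 3 \sqrt{7 - 1} = - 3 \sqrt{6} \approx -7.3485$)
$\left(3 O{\left(-1 \right)} + R\right) \left(-44 - 36\right) = \left(3 \frac{\left(-1\right)^{2}}{5} - 3 \sqrt{6}\right) \left(-44 - 36\right) = \left(3 \cdot \frac{1}{5} \cdot 1 - 3 \sqrt{6}\right) \left(-80\right) = \left(3 \cdot \frac{1}{5} - 3 \sqrt{6}\right) \left(-80\right) = \left(\frac{3}{5} - 3 \sqrt{6}\right) \left(-80\right) = -48 + 240 \sqrt{6}$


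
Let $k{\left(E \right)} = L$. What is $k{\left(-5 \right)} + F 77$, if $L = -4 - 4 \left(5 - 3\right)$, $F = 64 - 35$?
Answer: $2221$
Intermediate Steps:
$F = 29$ ($F = 64 - 35 = 29$)
$L = -12$ ($L = -4 - 8 = -12$)
$k{\left(E \right)} = -12$
$k{\left(-5 \right)} + F 77 = -12 + 29 \cdot 77 = -12 + 2233 = 2221$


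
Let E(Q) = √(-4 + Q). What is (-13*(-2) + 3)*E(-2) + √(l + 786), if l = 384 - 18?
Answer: 24*√2 + 29*I*√6 ≈ 33.941 + 71.035*I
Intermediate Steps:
l = 366
(-13*(-2) + 3)*E(-2) + √(l + 786) = (-13*(-2) + 3)*√(-4 - 2) + √(366 + 786) = (26 + 3)*√(-6) + √1152 = 29*(I*√6) + 24*√2 = 29*I*√6 + 24*√2 = 24*√2 + 29*I*√6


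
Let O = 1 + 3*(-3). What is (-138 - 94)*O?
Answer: 1856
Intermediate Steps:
O = -8 (O = 1 - 9 = -8)
(-138 - 94)*O = (-138 - 94)*(-8) = -232*(-8) = 1856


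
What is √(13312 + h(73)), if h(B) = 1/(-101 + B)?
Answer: 3*√289905/14 ≈ 115.38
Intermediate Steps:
√(13312 + h(73)) = √(13312 + 1/(-101 + 73)) = √(13312 + 1/(-28)) = √(13312 - 1/28) = √(372735/28) = 3*√289905/14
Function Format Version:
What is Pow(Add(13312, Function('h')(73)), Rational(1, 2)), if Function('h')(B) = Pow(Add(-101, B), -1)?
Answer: Mul(Rational(3, 14), Pow(289905, Rational(1, 2))) ≈ 115.38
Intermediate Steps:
Pow(Add(13312, Function('h')(73)), Rational(1, 2)) = Pow(Add(13312, Pow(Add(-101, 73), -1)), Rational(1, 2)) = Pow(Add(13312, Pow(-28, -1)), Rational(1, 2)) = Pow(Add(13312, Rational(-1, 28)), Rational(1, 2)) = Pow(Rational(372735, 28), Rational(1, 2)) = Mul(Rational(3, 14), Pow(289905, Rational(1, 2)))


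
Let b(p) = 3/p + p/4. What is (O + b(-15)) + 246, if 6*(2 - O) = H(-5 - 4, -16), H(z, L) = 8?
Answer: 14563/60 ≈ 242.72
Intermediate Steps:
O = 2/3 (O = 2 - 1/6*8 = 2 - 4/3 = 2/3 ≈ 0.66667)
b(p) = 3/p + p/4 (b(p) = 3/p + p*(1/4) = 3/p + p/4)
(O + b(-15)) + 246 = (2/3 + (3/(-15) + (1/4)*(-15))) + 246 = (2/3 + (3*(-1/15) - 15/4)) + 246 = (2/3 + (-1/5 - 15/4)) + 246 = (2/3 - 79/20) + 246 = -197/60 + 246 = 14563/60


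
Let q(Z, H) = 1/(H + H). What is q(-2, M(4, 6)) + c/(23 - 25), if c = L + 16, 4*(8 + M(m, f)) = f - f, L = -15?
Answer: -9/16 ≈ -0.56250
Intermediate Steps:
M(m, f) = -8 (M(m, f) = -8 + (f - f)/4 = -8 + (¼)*0 = -8 + 0 = -8)
c = 1 (c = -15 + 16 = 1)
q(Z, H) = 1/(2*H)
q(-2, M(4, 6)) + c/(23 - 25) = (½)/(-8) + 1/(23 - 25) = (½)*(-⅛) + 1/(-2) = -1/16 - ½*1 = -1/16 - ½ = -9/16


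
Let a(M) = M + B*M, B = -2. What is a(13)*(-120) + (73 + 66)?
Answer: 1699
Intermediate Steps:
a(M) = -M (a(M) = M - 2*M = -M)
a(13)*(-120) + (73 + 66) = -1*13*(-120) + (73 + 66) = -13*(-120) + 139 = 1560 + 139 = 1699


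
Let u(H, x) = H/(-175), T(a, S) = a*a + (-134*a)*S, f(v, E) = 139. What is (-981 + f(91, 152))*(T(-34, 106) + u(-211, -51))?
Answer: -71331133862/175 ≈ -4.0761e+8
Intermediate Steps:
T(a, S) = a² - 134*S*a
u(H, x) = -H/175 (u(H, x) = H*(-1/175) = -H/175)
(-981 + f(91, 152))*(T(-34, 106) + u(-211, -51)) = (-981 + 139)*(-34*(-34 - 134*106) - 1/175*(-211)) = -842*(-34*(-34 - 14204) + 211/175) = -842*(-34*(-14238) + 211/175) = -842*(484092 + 211/175) = -842*84716311/175 = -71331133862/175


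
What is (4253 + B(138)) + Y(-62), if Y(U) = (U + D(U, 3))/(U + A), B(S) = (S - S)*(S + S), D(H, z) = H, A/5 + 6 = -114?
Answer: 1407805/331 ≈ 4253.2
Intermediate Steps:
A = -600 (A = -30 + 5*(-114) = -30 - 570 = -600)
B(S) = 0 (B(S) = 0*(2*S) = 0)
Y(U) = 2*U/(-600 + U) (Y(U) = (U + U)/(U - 600) = (2*U)/(-600 + U) = 2*U/(-600 + U))
(4253 + B(138)) + Y(-62) = (4253 + 0) + 2*(-62)/(-600 - 62) = 4253 + 2*(-62)/(-662) = 4253 + 2*(-62)*(-1/662) = 4253 + 62/331 = 1407805/331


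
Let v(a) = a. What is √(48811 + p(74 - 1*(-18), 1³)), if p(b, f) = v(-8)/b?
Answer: 3*√2868997/23 ≈ 220.93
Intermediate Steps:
p(b, f) = -8/b
√(48811 + p(74 - 1*(-18), 1³)) = √(48811 - 8/(74 - 1*(-18))) = √(48811 - 8/(74 + 18)) = √(48811 - 8/92) = √(48811 - 8*1/92) = √(48811 - 2/23) = √(1122651/23) = 3*√2868997/23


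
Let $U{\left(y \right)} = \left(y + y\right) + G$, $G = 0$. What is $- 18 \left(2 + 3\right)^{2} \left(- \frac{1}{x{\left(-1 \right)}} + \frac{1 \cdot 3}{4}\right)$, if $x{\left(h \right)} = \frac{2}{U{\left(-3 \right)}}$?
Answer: $- \frac{3375}{2} \approx -1687.5$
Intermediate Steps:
$U{\left(y \right)} = 2 y$ ($U{\left(y \right)} = \left(y + y\right) + 0 = 2 y + 0 = 2 y$)
$x{\left(h \right)} = - \frac{1}{3}$ ($x{\left(h \right)} = \frac{2}{2 \left(-3\right)} = \frac{2}{-6} = 2 \left(- \frac{1}{6}\right) = - \frac{1}{3}$)
$- 18 \left(2 + 3\right)^{2} \left(- \frac{1}{x{\left(-1 \right)}} + \frac{1 \cdot 3}{4}\right) = - 18 \left(2 + 3\right)^{2} \left(- \frac{1}{- \frac{1}{3}} + \frac{1 \cdot 3}{4}\right) = - 18 \cdot 5^{2} \left(\left(-1\right) \left(-3\right) + 3 \cdot \frac{1}{4}\right) = \left(-18\right) 25 \left(3 + \frac{3}{4}\right) = \left(-450\right) \frac{15}{4} = - \frac{3375}{2}$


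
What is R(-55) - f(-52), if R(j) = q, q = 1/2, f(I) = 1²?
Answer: -½ ≈ -0.50000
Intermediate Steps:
f(I) = 1
q = ½ ≈ 0.50000
R(j) = ½
R(-55) - f(-52) = ½ - 1*1 = ½ - 1 = -½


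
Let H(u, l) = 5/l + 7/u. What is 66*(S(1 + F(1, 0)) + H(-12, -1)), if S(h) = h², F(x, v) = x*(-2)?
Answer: -605/2 ≈ -302.50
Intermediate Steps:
F(x, v) = -2*x
66*(S(1 + F(1, 0)) + H(-12, -1)) = 66*((1 - 2*1)² + (5/(-1) + 7/(-12))) = 66*((1 - 2)² + (5*(-1) + 7*(-1/12))) = 66*((-1)² + (-5 - 7/12)) = 66*(1 - 67/12) = 66*(-55/12) = -605/2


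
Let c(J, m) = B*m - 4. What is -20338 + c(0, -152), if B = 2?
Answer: -20646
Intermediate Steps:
c(J, m) = -4 + 2*m (c(J, m) = 2*m - 4 = -4 + 2*m)
-20338 + c(0, -152) = -20338 + (-4 + 2*(-152)) = -20338 + (-4 - 304) = -20338 - 308 = -20646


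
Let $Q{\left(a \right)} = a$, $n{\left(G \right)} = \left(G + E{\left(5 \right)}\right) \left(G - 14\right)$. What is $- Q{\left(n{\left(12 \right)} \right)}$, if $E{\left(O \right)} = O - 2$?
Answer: $30$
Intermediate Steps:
$E{\left(O \right)} = -2 + O$
$n{\left(G \right)} = \left(-14 + G\right) \left(3 + G\right)$ ($n{\left(G \right)} = \left(G + \left(-2 + 5\right)\right) \left(G - 14\right) = \left(G + 3\right) \left(-14 + G\right) = \left(3 + G\right) \left(-14 + G\right) = \left(-14 + G\right) \left(3 + G\right)$)
$- Q{\left(n{\left(12 \right)} \right)} = - (-42 + 12^{2} - 132) = - (-42 + 144 - 132) = \left(-1\right) \left(-30\right) = 30$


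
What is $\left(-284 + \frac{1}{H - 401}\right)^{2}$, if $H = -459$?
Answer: $\frac{59653666081}{739600} \approx 80657.0$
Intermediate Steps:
$\left(-284 + \frac{1}{H - 401}\right)^{2} = \left(-284 + \frac{1}{-459 - 401}\right)^{2} = \left(-284 + \frac{1}{-860}\right)^{2} = \left(-284 - \frac{1}{860}\right)^{2} = \left(- \frac{244241}{860}\right)^{2} = \frac{59653666081}{739600}$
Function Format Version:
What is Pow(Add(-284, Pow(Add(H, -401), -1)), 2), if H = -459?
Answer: Rational(59653666081, 739600) ≈ 80657.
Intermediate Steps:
Pow(Add(-284, Pow(Add(H, -401), -1)), 2) = Pow(Add(-284, Pow(Add(-459, -401), -1)), 2) = Pow(Add(-284, Pow(-860, -1)), 2) = Pow(Add(-284, Rational(-1, 860)), 2) = Pow(Rational(-244241, 860), 2) = Rational(59653666081, 739600)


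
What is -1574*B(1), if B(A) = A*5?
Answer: -7870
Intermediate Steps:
B(A) = 5*A
-1574*B(1) = -7870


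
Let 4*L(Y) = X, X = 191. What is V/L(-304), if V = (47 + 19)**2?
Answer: 17424/191 ≈ 91.225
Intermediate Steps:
L(Y) = 191/4 (L(Y) = (1/4)*191 = 191/4)
V = 4356 (V = 66**2 = 4356)
V/L(-304) = 4356/(191/4) = 4356*(4/191) = 17424/191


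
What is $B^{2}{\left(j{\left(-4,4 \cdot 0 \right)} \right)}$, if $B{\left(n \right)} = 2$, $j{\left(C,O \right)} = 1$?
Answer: $4$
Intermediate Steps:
$B^{2}{\left(j{\left(-4,4 \cdot 0 \right)} \right)} = 2^{2} = 4$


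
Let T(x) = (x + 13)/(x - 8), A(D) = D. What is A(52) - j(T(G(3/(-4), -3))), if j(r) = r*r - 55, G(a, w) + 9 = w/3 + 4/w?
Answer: 359923/3364 ≈ 106.99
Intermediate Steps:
G(a, w) = -9 + 4/w + w/3 (G(a, w) = -9 + (w/3 + 4/w) = -9 + (4/w + w/3) = -9 + 4/w + w/3)
T(x) = (13 + x)/(-8 + x)
j(r) = -55 + r² (j(r) = r² - 55 = -55 + r²)
A(52) - j(T(G(3/(-4), -3))) = 52 - (-55 + ((13 + (-9 + 4/(-3) + (⅓)*(-3)))/(-8 + (-9 + 4/(-3) + (⅓)*(-3))))²) = 52 - (-55 + ((13 + (-9 + 4*(-⅓) - 1))/(-8 + (-9 + 4*(-⅓) - 1)))²) = 52 - (-55 + ((13 + (-9 - 4/3 - 1))/(-8 + (-9 - 4/3 - 1)))²) = 52 - (-55 + ((13 - 34/3)/(-8 - 34/3))²) = 52 - (-55 + ((5/3)/(-58/3))²) = 52 - (-55 + (-3/58*5/3)²) = 52 - (-55 + (-5/58)²) = 52 - (-55 + 25/3364) = 52 - 1*(-184995/3364) = 52 + 184995/3364 = 359923/3364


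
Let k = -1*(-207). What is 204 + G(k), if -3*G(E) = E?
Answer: 135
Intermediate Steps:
k = 207
G(E) = -E/3
204 + G(k) = 204 - 1/3*207 = 204 - 69 = 135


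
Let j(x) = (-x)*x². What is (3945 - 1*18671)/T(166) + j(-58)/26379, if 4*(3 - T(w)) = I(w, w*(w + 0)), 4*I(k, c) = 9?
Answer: -2069235032/342927 ≈ -6034.0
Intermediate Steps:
I(k, c) = 9/4 (I(k, c) = (¼)*9 = 9/4)
T(w) = 39/16 (T(w) = 3 - ¼*9/4 = 3 - 9/16 = 39/16)
j(x) = -x³
(3945 - 1*18671)/T(166) + j(-58)/26379 = (3945 - 1*18671)/(39/16) - 1*(-58)³/26379 = (3945 - 18671)*(16/39) - 1*(-195112)*(1/26379) = -14726*16/39 + 195112*(1/26379) = -235616/39 + 195112/26379 = -2069235032/342927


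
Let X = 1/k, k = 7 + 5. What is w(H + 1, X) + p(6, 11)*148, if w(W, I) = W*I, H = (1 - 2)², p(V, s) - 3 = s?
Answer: 12433/6 ≈ 2072.2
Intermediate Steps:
p(V, s) = 3 + s
H = 1 (H = (-1)² = 1)
k = 12
X = 1/12 ≈ 0.083333
w(W, I) = I*W
w(H + 1, X) + p(6, 11)*148 = (1 + 1)/12 + (3 + 11)*148 = (1/12)*2 + 14*148 = ⅙ + 2072 = 12433/6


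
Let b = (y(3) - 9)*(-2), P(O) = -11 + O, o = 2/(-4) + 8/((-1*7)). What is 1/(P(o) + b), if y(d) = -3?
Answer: 14/159 ≈ 0.088050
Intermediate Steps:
o = -23/14 (o = 2*(-¼) + 8/(-7) = -½ + 8*(-⅐) = -½ - 8/7 = -23/14 ≈ -1.6429)
b = 24 (b = (-3 - 9)*(-2) = -12*(-2) = 24)
1/(P(o) + b) = 1/((-11 - 23/14) + 24) = 1/(-177/14 + 24) = 1/(159/14) = 14/159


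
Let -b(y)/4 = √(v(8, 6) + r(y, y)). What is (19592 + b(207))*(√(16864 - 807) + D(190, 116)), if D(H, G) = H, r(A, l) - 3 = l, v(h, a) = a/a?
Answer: 4*(190 + √16057)*(4898 - √211) ≈ 6.1867e+6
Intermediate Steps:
v(h, a) = 1
r(A, l) = 3 + l
b(y) = -4*√(4 + y) (b(y) = -4*√(1 + (3 + y)) = -4*√(4 + y))
(19592 + b(207))*(√(16864 - 807) + D(190, 116)) = (19592 - 4*√(4 + 207))*(√(16864 - 807) + 190) = (19592 - 4*√211)*(√16057 + 190) = (19592 - 4*√211)*(190 + √16057) = (190 + √16057)*(19592 - 4*√211)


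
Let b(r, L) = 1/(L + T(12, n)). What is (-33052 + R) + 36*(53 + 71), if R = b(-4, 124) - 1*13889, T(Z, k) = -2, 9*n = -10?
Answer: -5182193/122 ≈ -42477.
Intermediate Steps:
n = -10/9 (n = (⅑)*(-10) = -10/9 ≈ -1.1111)
b(r, L) = 1/(-2 + L) (b(r, L) = 1/(L - 2) = 1/(-2 + L))
R = -1694457/122 (R = 1/(-2 + 124) - 1*13889 = 1/122 - 13889 = -1694457/122 ≈ -13889.)
(-33052 + R) + 36*(53 + 71) = (-33052 - 1694457/122) + 36*(53 + 71) = -5726801/122 + 36*124 = -5726801/122 + 4464 = -5182193/122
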